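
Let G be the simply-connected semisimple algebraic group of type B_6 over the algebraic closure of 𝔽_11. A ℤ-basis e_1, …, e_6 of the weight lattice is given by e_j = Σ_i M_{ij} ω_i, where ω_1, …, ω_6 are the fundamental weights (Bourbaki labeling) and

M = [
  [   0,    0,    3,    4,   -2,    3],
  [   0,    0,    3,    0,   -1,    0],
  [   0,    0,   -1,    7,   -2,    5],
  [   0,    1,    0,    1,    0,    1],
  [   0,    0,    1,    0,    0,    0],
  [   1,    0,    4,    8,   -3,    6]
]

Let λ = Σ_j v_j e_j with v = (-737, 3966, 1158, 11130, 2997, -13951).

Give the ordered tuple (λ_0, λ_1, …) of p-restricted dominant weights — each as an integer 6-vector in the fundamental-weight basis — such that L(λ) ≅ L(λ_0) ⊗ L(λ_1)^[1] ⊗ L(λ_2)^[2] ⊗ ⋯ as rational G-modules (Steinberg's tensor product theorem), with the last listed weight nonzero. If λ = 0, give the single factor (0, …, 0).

Compute c_i = Σ_j M_{ij} v_j with v = (-737, 3966, 1158, 11130, 2997, -13951):
  c_1 = 0*-737 + 0*3966 + 3*1158 + 4*11130 + -2*2997 + 3*-13951 = 147
  c_2 = 0*-737 + 0*3966 + 3*1158 + 0*11130 + -1*2997 + 0*-13951 = 477
  c_3 = 0*-737 + 0*3966 + -1*1158 + 7*11130 + -2*2997 + 5*-13951 = 1003
  c_4 = 0*-737 + 1*3966 + 0*1158 + 1*11130 + 0*2997 + 1*-13951 = 1145
  c_5 = 0*-737 + 0*3966 + 1*1158 + 0*11130 + 0*2997 + 0*-13951 = 1158
  c_6 = 1*-737 + 0*3966 + 4*1158 + 8*11130 + -3*2997 + 6*-13951 = 238
p = 11; digits c_i = Σ_j d_{ij}·11^j, 0 ≤ d_{ij} < 11:
  c_1 = 147 = 4·11^0 + 2·11^1 + 1·11^2
  c_2 = 477 = 4·11^0 + 10·11^1 + 3·11^2
  c_3 = 1003 = 2·11^0 + 3·11^1 + 8·11^2
  c_4 = 1145 = 1·11^0 + 5·11^1 + 9·11^2
  c_5 = 1158 = 3·11^0 + 6·11^1 + 9·11^2
  c_6 = 238 = 7·11^0 + 10·11^1 + 1·11^2
Factor λ_0 = (4, 4, 2, 1, 3, 7)
Factor λ_1 = (2, 10, 3, 5, 6, 10)
Factor λ_2 = (1, 3, 8, 9, 9, 1)

((4, 4, 2, 1, 3, 7), (2, 10, 3, 5, 6, 10), (1, 3, 8, 9, 9, 1))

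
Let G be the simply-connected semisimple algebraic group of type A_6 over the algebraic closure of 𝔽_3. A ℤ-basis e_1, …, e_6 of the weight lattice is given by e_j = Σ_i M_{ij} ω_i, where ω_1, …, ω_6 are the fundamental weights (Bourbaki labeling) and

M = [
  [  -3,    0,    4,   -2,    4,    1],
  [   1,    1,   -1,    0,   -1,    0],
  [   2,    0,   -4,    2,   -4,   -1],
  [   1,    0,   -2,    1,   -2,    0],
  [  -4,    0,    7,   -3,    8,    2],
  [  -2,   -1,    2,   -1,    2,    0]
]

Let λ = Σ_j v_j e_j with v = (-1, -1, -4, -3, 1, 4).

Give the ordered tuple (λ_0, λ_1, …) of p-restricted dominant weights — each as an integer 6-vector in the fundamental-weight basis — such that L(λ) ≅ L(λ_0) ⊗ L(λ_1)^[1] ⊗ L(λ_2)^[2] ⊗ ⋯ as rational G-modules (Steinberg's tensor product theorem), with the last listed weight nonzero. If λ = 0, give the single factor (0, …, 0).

((1, 1, 0, 2, 1, 0),)

Converting to the ω-basis (c_i = row i of M dotted with v = (-1, -1, -4, -3, 1, 4)):
  c_1 = (-3)·(-1) + (0)·(-1) + (4)·(-4) + (-2)·(-3) + 4·1 + 1·4 = 1
  c_2 = (1)·(-1) + (1)·(-1) + (-1)·(-4) + (0)·(-3) + (-1)·(1) + 0·4 = 1
  c_3 = (2)·(-1) + (0)·(-1) + (-4)·(-4) + (2)·(-3) + (-4)·(1) + (-1)·(4) = 0
  c_4 = (1)·(-1) + (0)·(-1) + (-2)·(-4) + (1)·(-3) + (-2)·(1) + 0·4 = 2
  c_5 = (-4)·(-1) + (0)·(-1) + (7)·(-4) + (-3)·(-3) + 8·1 + 2·4 = 1
  c_6 = (-2)·(-1) + (-1)·(-1) + (2)·(-4) + (-1)·(-3) + 2·1 + 0·4 = 0
Writing each c_i in base p = 3:
  c_1 = 1 = 1·3^0
  c_2 = 1 = 1·3^0
  c_3 = 0
  c_4 = 2 = 2·3^0
  c_5 = 1 = 1·3^0
  c_6 = 0
Factor λ_0 = (1, 1, 0, 2, 1, 0)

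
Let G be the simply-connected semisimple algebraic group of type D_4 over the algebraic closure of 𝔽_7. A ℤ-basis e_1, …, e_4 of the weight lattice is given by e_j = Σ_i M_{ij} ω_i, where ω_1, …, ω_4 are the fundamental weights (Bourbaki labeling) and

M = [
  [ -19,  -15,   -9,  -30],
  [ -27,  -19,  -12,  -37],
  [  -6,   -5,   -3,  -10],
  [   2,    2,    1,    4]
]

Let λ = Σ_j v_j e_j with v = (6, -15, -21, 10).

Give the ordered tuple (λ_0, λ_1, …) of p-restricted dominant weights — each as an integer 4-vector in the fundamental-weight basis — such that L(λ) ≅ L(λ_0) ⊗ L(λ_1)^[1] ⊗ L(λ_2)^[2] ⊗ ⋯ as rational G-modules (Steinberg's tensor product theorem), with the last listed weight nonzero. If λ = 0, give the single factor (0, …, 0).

((0, 5, 2, 1),)

In the fundamental-weight basis, λ has coordinates c = M·v (v = (6, -15, -21, 10)):
  c_1 = -19*6 + -15*-15 + -9*-21 + -30*10 = 0
  c_2 = -27*6 + -19*-15 + -12*-21 + -37*10 = 5
  c_3 = -6*6 + -5*-15 + -3*-21 + -10*10 = 2
  c_4 = 2*6 + 2*-15 + 1*-21 + 4*10 = 1
p = 7; digits c_i = Σ_j d_{ij}·7^j, 0 ≤ d_{ij} < 7:
  c_1 = 0
  c_2 = 5 = 5·7^0
  c_3 = 2 = 2·7^0
  c_4 = 1 = 1·7^0
Factor λ_0 = (0, 5, 2, 1)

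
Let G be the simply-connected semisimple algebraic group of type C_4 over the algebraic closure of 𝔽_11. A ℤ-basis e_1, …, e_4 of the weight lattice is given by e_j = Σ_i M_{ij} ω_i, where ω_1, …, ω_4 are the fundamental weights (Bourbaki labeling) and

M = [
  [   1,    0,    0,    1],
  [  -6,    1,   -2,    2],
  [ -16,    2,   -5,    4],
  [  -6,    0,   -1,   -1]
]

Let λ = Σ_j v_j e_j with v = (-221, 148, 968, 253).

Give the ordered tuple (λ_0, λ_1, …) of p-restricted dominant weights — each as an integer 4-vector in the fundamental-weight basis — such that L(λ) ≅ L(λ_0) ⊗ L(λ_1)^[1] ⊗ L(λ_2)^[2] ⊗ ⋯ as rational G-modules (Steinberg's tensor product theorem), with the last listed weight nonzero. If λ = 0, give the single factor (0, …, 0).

((10, 0, 4, 6), (2, 4, 0, 9))

Change of basis e → ω: c = M·v where v = (-221, 148, 968, 253):
  c_1 = (1)·(-221) + (0)·(148) + (0)·(968) + (1)·(253) = 32
  c_2 = (-6)·(-221) + (1)·(148) + (-2)·(968) + (2)·(253) = 44
  c_3 = (-16)·(-221) + (2)·(148) + (-5)·(968) + (4)·(253) = 4
  c_4 = (-6)·(-221) + (0)·(148) + (-1)·(968) + (-1)·(253) = 105
Base-11 expansion of each c_i:
  c_1 = 32 = 10·11^0 + 2·11^1
  c_2 = 44 = 0·11^0 + 4·11^1
  c_3 = 4 = 4·11^0
  c_4 = 105 = 6·11^0 + 9·11^1
Factor λ_0 = (10, 0, 4, 6)
Factor λ_1 = (2, 4, 0, 9)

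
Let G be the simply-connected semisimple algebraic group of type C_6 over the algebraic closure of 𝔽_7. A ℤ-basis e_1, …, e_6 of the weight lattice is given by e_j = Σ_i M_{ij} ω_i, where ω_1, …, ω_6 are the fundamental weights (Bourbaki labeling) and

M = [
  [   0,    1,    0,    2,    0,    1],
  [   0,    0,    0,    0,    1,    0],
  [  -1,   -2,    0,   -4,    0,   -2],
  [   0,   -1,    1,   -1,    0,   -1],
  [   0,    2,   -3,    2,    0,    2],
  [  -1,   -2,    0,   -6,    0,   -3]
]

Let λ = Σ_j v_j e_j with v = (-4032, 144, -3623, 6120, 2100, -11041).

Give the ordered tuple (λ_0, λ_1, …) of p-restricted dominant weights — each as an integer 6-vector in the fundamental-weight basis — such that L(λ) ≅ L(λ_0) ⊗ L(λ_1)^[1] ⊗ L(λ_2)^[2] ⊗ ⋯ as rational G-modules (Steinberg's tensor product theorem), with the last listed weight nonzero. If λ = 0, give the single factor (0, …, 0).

Converting to the ω-basis (c_i = row i of M dotted with v = (-4032, 144, -3623, 6120, 2100, -11041)):
  c_1 = 0*-4032 + 1*144 + 0*-3623 + 2*6120 + 0*2100 + 1*-11041 = 1343
  c_2 = 0*-4032 + 0*144 + 0*-3623 + 0*6120 + 1*2100 + 0*-11041 = 2100
  c_3 = -1*-4032 + -2*144 + 0*-3623 + -4*6120 + 0*2100 + -2*-11041 = 1346
  c_4 = 0*-4032 + -1*144 + 1*-3623 + -1*6120 + 0*2100 + -1*-11041 = 1154
  c_5 = 0*-4032 + 2*144 + -3*-3623 + 2*6120 + 0*2100 + 2*-11041 = 1315
  c_6 = -1*-4032 + -2*144 + 0*-3623 + -6*6120 + 0*2100 + -3*-11041 = 147
Expand coordinatewise in base 7:
  c_1 = 1343 = 6·7^0 + 2·7^1 + 6·7^2 + 3·7^3
  c_2 = 2100 = 0·7^0 + 6·7^1 + 0·7^2 + 6·7^3
  c_3 = 1346 = 2·7^0 + 3·7^1 + 6·7^2 + 3·7^3
  c_4 = 1154 = 6·7^0 + 3·7^1 + 2·7^2 + 3·7^3
  c_5 = 1315 = 6·7^0 + 5·7^1 + 5·7^2 + 3·7^3
  c_6 = 147 = 0·7^0 + 0·7^1 + 3·7^2
λ_0 = (6, 0, 2, 6, 6, 0)
λ_1 = (2, 6, 3, 3, 5, 0)
λ_2 = (6, 0, 6, 2, 5, 3)
λ_3 = (3, 6, 3, 3, 3, 0)

((6, 0, 2, 6, 6, 0), (2, 6, 3, 3, 5, 0), (6, 0, 6, 2, 5, 3), (3, 6, 3, 3, 3, 0))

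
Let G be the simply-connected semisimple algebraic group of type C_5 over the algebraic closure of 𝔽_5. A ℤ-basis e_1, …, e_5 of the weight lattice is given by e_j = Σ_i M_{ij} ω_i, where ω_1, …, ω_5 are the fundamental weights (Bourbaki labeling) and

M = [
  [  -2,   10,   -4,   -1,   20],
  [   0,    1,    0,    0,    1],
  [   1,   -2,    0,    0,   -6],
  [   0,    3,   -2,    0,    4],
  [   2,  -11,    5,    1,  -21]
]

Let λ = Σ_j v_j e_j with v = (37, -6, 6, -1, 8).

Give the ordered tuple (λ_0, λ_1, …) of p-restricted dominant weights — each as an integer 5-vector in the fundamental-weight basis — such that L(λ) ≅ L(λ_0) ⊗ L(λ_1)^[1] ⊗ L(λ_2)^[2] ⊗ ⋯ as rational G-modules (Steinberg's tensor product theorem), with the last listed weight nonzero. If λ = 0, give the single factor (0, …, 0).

In the fundamental-weight basis, λ has coordinates c = M·v (v = (37, -6, 6, -1, 8)):
  c_1 = (-2)·(37) + (10)·(-6) + (-4)·(6) + (-1)·(-1) + (20)·(8) = 3
  c_2 = (0)·(37) + (1)·(-6) + (0)·(6) + (0)·(-1) + (1)·(8) = 2
  c_3 = (1)·(37) + (-2)·(-6) + (0)·(6) + (0)·(-1) + (-6)·(8) = 1
  c_4 = (0)·(37) + (3)·(-6) + (-2)·(6) + (0)·(-1) + (4)·(8) = 2
  c_5 = (2)·(37) + (-11)·(-6) + (5)·(6) + (1)·(-1) + (-21)·(8) = 1
p = 5; digits c_i = Σ_j d_{ij}·5^j, 0 ≤ d_{ij} < 5:
  c_1 = 3 = 3·5^0
  c_2 = 2 = 2·5^0
  c_3 = 1 = 1·5^0
  c_4 = 2 = 2·5^0
  c_5 = 1 = 1·5^0
Factor λ_0 = (3, 2, 1, 2, 1)

((3, 2, 1, 2, 1),)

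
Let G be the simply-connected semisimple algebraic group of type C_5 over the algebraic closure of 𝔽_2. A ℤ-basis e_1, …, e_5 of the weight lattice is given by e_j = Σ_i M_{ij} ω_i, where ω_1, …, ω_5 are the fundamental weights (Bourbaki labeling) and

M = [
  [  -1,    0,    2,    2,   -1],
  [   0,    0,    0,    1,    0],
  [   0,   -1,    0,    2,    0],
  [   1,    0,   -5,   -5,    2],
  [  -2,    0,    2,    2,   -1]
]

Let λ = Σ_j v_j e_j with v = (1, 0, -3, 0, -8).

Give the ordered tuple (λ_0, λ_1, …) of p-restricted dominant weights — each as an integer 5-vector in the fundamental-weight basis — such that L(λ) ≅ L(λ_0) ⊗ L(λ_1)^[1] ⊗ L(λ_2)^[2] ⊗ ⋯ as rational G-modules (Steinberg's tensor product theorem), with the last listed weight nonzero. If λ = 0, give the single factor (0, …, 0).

((1, 0, 0, 0, 0),)

Change of basis e → ω: c = M·v where v = (1, 0, -3, 0, -8):
  c_1 = -1*1 + 0*0 + 2*-3 + 2*0 + -1*-8 = 1
  c_2 = 0*1 + 0*0 + 0*-3 + 1*0 + 0*-8 = 0
  c_3 = 0*1 + -1*0 + 0*-3 + 2*0 + 0*-8 = 0
  c_4 = 1*1 + 0*0 + -5*-3 + -5*0 + 2*-8 = 0
  c_5 = -2*1 + 0*0 + 2*-3 + 2*0 + -1*-8 = 0
Expand coordinatewise in base 2:
  c_1 = 1 = 1·2^0
  c_2 = 0
  c_3 = 0
  c_4 = 0
  c_5 = 0
p-restricted factor λ_0 = (1, 0, 0, 0, 0)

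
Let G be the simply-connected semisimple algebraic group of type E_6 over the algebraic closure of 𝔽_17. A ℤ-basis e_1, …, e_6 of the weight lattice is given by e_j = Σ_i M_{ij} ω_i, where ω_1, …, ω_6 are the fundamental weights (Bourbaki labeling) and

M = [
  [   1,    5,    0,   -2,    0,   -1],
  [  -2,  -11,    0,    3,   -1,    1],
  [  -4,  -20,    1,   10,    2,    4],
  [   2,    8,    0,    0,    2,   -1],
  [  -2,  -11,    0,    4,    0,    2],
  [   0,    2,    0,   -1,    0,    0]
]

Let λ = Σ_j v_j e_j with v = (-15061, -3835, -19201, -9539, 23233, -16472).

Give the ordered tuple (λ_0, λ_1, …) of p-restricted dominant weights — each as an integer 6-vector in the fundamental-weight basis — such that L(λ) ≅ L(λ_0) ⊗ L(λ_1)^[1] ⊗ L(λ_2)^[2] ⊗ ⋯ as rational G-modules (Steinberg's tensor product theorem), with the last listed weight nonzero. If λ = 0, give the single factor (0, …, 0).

In the fundamental-weight basis, λ has coordinates c = M·v (v = (-15061, -3835, -19201, -9539, 23233, -16472)):
  c_1 = 1*-15061 + 5*-3835 + 0*-19201 + -2*-9539 + 0*23233 + -1*-16472 = 1314
  c_2 = -2*-15061 + -11*-3835 + 0*-19201 + 3*-9539 + -1*23233 + 1*-16472 = 3985
  c_3 = -4*-15061 + -20*-3835 + 1*-19201 + 10*-9539 + 2*23233 + 4*-16472 = 2931
  c_4 = 2*-15061 + 8*-3835 + 0*-19201 + 0*-9539 + 2*23233 + -1*-16472 = 2136
  c_5 = -2*-15061 + -11*-3835 + 0*-19201 + 4*-9539 + 0*23233 + 2*-16472 = 1207
  c_6 = 0*-15061 + 2*-3835 + 0*-19201 + -1*-9539 + 0*23233 + 0*-16472 = 1869
p = 17; digits c_i = Σ_j d_{ij}·17^j, 0 ≤ d_{ij} < 17:
  c_1 = 1314 = 5·17^0 + 9·17^1 + 4·17^2
  c_2 = 3985 = 7·17^0 + 13·17^1 + 13·17^2
  c_3 = 2931 = 7·17^0 + 2·17^1 + 10·17^2
  c_4 = 2136 = 11·17^0 + 6·17^1 + 7·17^2
  c_5 = 1207 = 0·17^0 + 3·17^1 + 4·17^2
  c_6 = 1869 = 16·17^0 + 7·17^1 + 6·17^2
Factor λ_0 = (5, 7, 7, 11, 0, 16)
Factor λ_1 = (9, 13, 2, 6, 3, 7)
Factor λ_2 = (4, 13, 10, 7, 4, 6)

((5, 7, 7, 11, 0, 16), (9, 13, 2, 6, 3, 7), (4, 13, 10, 7, 4, 6))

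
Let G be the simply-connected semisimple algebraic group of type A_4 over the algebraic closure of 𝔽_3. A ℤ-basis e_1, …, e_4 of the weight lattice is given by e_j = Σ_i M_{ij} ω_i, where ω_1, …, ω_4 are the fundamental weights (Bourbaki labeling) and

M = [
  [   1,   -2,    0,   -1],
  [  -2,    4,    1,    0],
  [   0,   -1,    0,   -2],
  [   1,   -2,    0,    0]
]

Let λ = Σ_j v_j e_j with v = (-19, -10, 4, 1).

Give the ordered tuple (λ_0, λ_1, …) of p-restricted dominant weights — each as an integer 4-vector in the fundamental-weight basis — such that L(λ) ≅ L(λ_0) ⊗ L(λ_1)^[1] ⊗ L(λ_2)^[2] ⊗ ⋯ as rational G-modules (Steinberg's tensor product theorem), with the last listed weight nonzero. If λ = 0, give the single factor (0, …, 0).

((0, 2, 2, 1), (0, 0, 2, 0))

ω-coordinates c = M·v, v = (-19, -10, 4, 1):
  c_1 = (1)·(-19) + (-2)·(-10) + (0)·(4) + (-1)·(1) = 0
  c_2 = (-2)·(-19) + (4)·(-10) + (1)·(4) + (0)·(1) = 2
  c_3 = (0)·(-19) + (-1)·(-10) + (0)·(4) + (-2)·(1) = 8
  c_4 = (1)·(-19) + (-2)·(-10) + (0)·(4) + (0)·(1) = 1
Writing each c_i in base p = 3:
  c_1 = 0
  c_2 = 2 = 2·3^0
  c_3 = 8 = 2·3^0 + 2·3^1
  c_4 = 1 = 1·3^0
Factor λ_0 = (0, 2, 2, 1)
Factor λ_1 = (0, 0, 2, 0)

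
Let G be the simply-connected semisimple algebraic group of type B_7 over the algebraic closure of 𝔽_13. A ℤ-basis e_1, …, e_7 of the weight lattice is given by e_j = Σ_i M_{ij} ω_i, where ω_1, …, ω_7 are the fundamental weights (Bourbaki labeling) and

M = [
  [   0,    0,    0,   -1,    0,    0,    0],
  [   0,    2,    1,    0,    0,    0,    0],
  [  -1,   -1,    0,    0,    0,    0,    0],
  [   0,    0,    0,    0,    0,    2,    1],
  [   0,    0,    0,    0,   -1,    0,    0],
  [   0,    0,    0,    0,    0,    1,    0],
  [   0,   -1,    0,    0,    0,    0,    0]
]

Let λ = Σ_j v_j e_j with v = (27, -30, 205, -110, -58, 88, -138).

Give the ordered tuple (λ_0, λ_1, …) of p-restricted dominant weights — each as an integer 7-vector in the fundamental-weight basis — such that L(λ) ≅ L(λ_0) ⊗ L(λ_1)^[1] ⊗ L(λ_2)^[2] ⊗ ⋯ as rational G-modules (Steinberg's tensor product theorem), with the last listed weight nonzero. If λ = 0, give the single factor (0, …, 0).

Change of basis e → ω: c = M·v where v = (27, -30, 205, -110, -58, 88, -138):
  c_1 = (0)·(27) + (0)·(-30) + (0)·(205) + (-1)·(-110) + (0)·(-58) + (0)·(88) + (0)·(-138) = 110
  c_2 = (0)·(27) + (2)·(-30) + (1)·(205) + (0)·(-110) + (0)·(-58) + (0)·(88) + (0)·(-138) = 145
  c_3 = (-1)·(27) + (-1)·(-30) + (0)·(205) + (0)·(-110) + (0)·(-58) + (0)·(88) + (0)·(-138) = 3
  c_4 = (0)·(27) + (0)·(-30) + (0)·(205) + (0)·(-110) + (0)·(-58) + (2)·(88) + (1)·(-138) = 38
  c_5 = (0)·(27) + (0)·(-30) + (0)·(205) + (0)·(-110) + (-1)·(-58) + (0)·(88) + (0)·(-138) = 58
  c_6 = (0)·(27) + (0)·(-30) + (0)·(205) + (0)·(-110) + (0)·(-58) + (1)·(88) + (0)·(-138) = 88
  c_7 = (0)·(27) + (-1)·(-30) + (0)·(205) + (0)·(-110) + (0)·(-58) + (0)·(88) + (0)·(-138) = 30
Expand coordinatewise in base 13:
  c_1 = 110 = 6·13^0 + 8·13^1
  c_2 = 145 = 2·13^0 + 11·13^1
  c_3 = 3 = 3·13^0
  c_4 = 38 = 12·13^0 + 2·13^1
  c_5 = 58 = 6·13^0 + 4·13^1
  c_6 = 88 = 10·13^0 + 6·13^1
  c_7 = 30 = 4·13^0 + 2·13^1
λ_0 = (6, 2, 3, 12, 6, 10, 4)
λ_1 = (8, 11, 0, 2, 4, 6, 2)

((6, 2, 3, 12, 6, 10, 4), (8, 11, 0, 2, 4, 6, 2))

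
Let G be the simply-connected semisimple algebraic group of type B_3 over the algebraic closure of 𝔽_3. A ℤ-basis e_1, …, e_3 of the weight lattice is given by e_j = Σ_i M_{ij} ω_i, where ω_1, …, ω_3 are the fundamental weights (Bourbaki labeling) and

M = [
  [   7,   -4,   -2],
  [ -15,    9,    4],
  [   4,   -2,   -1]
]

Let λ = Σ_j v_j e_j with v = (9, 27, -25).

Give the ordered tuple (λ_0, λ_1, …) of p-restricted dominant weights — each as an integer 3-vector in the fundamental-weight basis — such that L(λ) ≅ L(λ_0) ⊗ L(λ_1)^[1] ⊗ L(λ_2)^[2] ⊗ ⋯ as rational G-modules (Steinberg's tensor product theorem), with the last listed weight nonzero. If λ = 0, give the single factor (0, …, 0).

ω-coordinates c = M·v, v = (9, 27, -25):
  c_1 = 7*9 + -4*27 + -2*-25 = 5
  c_2 = -15*9 + 9*27 + 4*-25 = 8
  c_3 = 4*9 + -2*27 + -1*-25 = 7
Writing each c_i in base p = 3:
  c_1 = 5 = 2·3^0 + 1·3^1
  c_2 = 8 = 2·3^0 + 2·3^1
  c_3 = 7 = 1·3^0 + 2·3^1
λ_0 = (2, 2, 1)
λ_1 = (1, 2, 2)

((2, 2, 1), (1, 2, 2))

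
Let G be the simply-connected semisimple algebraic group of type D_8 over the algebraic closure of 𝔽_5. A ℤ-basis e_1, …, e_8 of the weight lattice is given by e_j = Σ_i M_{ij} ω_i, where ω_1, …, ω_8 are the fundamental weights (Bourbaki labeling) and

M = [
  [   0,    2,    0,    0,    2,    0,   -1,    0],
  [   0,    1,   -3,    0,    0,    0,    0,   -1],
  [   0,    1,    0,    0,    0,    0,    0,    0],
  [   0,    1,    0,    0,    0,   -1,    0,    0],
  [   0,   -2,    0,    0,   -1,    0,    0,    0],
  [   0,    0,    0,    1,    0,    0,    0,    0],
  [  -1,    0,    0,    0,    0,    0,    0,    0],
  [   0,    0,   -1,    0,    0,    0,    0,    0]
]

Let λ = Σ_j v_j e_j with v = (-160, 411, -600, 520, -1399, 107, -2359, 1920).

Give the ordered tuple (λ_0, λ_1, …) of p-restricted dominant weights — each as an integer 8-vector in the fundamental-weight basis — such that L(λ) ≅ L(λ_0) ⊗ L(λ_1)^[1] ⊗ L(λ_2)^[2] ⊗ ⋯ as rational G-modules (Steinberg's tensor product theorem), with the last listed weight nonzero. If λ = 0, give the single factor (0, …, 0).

((3, 1, 1, 4, 2, 0, 0, 0), (1, 3, 2, 0, 0, 4, 2, 0), (0, 1, 1, 2, 3, 0, 1, 4), (3, 2, 3, 2, 4, 4, 1, 4))

Change of basis e → ω: c = M·v where v = (-160, 411, -600, 520, -1399, 107, -2359, 1920):
  c_1 = (0)·(-160) + (2)·(411) + (0)·(-600) + (0)·(520) + (2)·(-1399) + (0)·(107) + (-1)·(-2359) + (0)·(1920) = 383
  c_2 = (0)·(-160) + (1)·(411) + (-3)·(-600) + (0)·(520) + (0)·(-1399) + (0)·(107) + (0)·(-2359) + (-1)·(1920) = 291
  c_3 = (0)·(-160) + (1)·(411) + (0)·(-600) + (0)·(520) + (0)·(-1399) + (0)·(107) + (0)·(-2359) + (0)·(1920) = 411
  c_4 = (0)·(-160) + (1)·(411) + (0)·(-600) + (0)·(520) + (0)·(-1399) + (-1)·(107) + (0)·(-2359) + (0)·(1920) = 304
  c_5 = (0)·(-160) + (-2)·(411) + (0)·(-600) + (0)·(520) + (-1)·(-1399) + (0)·(107) + (0)·(-2359) + (0)·(1920) = 577
  c_6 = (0)·(-160) + (0)·(411) + (0)·(-600) + (1)·(520) + (0)·(-1399) + (0)·(107) + (0)·(-2359) + (0)·(1920) = 520
  c_7 = (-1)·(-160) + (0)·(411) + (0)·(-600) + (0)·(520) + (0)·(-1399) + (0)·(107) + (0)·(-2359) + (0)·(1920) = 160
  c_8 = (0)·(-160) + (0)·(411) + (-1)·(-600) + (0)·(520) + (0)·(-1399) + (0)·(107) + (0)·(-2359) + (0)·(1920) = 600
p = 5; digits c_i = Σ_j d_{ij}·5^j, 0 ≤ d_{ij} < 5:
  c_1 = 383 = 3·5^0 + 1·5^1 + 0·5^2 + 3·5^3
  c_2 = 291 = 1·5^0 + 3·5^1 + 1·5^2 + 2·5^3
  c_3 = 411 = 1·5^0 + 2·5^1 + 1·5^2 + 3·5^3
  c_4 = 304 = 4·5^0 + 0·5^1 + 2·5^2 + 2·5^3
  c_5 = 577 = 2·5^0 + 0·5^1 + 3·5^2 + 4·5^3
  c_6 = 520 = 0·5^0 + 4·5^1 + 0·5^2 + 4·5^3
  c_7 = 160 = 0·5^0 + 2·5^1 + 1·5^2 + 1·5^3
  c_8 = 600 = 0·5^0 + 0·5^1 + 4·5^2 + 4·5^3
Factor λ_0 = (3, 1, 1, 4, 2, 0, 0, 0)
Factor λ_1 = (1, 3, 2, 0, 0, 4, 2, 0)
Factor λ_2 = (0, 1, 1, 2, 3, 0, 1, 4)
Factor λ_3 = (3, 2, 3, 2, 4, 4, 1, 4)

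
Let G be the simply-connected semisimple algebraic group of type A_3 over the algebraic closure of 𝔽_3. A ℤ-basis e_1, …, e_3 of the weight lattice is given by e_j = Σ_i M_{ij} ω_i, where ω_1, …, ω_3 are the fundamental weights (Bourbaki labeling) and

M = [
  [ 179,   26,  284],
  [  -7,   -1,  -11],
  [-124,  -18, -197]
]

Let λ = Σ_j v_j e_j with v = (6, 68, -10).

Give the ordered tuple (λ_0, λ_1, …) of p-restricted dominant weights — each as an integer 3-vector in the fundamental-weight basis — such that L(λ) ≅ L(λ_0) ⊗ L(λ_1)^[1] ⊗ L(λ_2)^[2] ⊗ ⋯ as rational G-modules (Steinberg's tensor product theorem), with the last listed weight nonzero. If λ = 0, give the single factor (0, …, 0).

((2, 0, 2),)

Converting to the ω-basis (c_i = row i of M dotted with v = (6, 68, -10)):
  c_1 = 179*6 + 26*68 + 284*-10 = 2
  c_2 = -7*6 + -1*68 + -11*-10 = 0
  c_3 = -124*6 + -18*68 + -197*-10 = 2
Expand coordinatewise in base 3:
  c_1 = 2 = 2·3^0
  c_2 = 0
  c_3 = 2 = 2·3^0
Factor λ_0 = (2, 0, 2)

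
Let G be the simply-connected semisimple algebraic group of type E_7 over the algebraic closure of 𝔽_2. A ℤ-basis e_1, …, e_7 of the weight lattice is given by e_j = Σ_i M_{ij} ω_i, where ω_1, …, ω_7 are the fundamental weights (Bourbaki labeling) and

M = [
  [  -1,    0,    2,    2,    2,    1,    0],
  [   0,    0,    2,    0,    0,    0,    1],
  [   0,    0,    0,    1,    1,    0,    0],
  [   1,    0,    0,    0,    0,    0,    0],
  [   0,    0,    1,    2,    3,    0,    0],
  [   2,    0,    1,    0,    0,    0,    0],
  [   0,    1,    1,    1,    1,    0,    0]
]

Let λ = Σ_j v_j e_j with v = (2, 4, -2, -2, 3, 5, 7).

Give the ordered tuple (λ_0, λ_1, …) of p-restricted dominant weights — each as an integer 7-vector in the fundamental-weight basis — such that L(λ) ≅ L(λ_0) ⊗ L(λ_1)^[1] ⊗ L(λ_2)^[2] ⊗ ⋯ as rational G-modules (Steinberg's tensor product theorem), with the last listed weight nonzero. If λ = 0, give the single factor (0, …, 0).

Change of basis e → ω: c = M·v where v = (2, 4, -2, -2, 3, 5, 7):
  c_1 = (-1)·(2) + (0)·(4) + (2)·(-2) + (2)·(-2) + (2)·(3) + (1)·(5) + (0)·(7) = 1
  c_2 = (0)·(2) + (0)·(4) + (2)·(-2) + (0)·(-2) + (0)·(3) + (0)·(5) + (1)·(7) = 3
  c_3 = (0)·(2) + (0)·(4) + (0)·(-2) + (1)·(-2) + (1)·(3) + (0)·(5) + (0)·(7) = 1
  c_4 = (1)·(2) + (0)·(4) + (0)·(-2) + (0)·(-2) + (0)·(3) + (0)·(5) + (0)·(7) = 2
  c_5 = (0)·(2) + (0)·(4) + (1)·(-2) + (2)·(-2) + (3)·(3) + (0)·(5) + (0)·(7) = 3
  c_6 = (2)·(2) + (0)·(4) + (1)·(-2) + (0)·(-2) + (0)·(3) + (0)·(5) + (0)·(7) = 2
  c_7 = (0)·(2) + (1)·(4) + (1)·(-2) + (1)·(-2) + (1)·(3) + (0)·(5) + (0)·(7) = 3
Expand coordinatewise in base 2:
  c_1 = 1 = 1·2^0
  c_2 = 3 = 1·2^0 + 1·2^1
  c_3 = 1 = 1·2^0
  c_4 = 2 = 0·2^0 + 1·2^1
  c_5 = 3 = 1·2^0 + 1·2^1
  c_6 = 2 = 0·2^0 + 1·2^1
  c_7 = 3 = 1·2^0 + 1·2^1
Factor λ_0 = (1, 1, 1, 0, 1, 0, 1)
Factor λ_1 = (0, 1, 0, 1, 1, 1, 1)

((1, 1, 1, 0, 1, 0, 1), (0, 1, 0, 1, 1, 1, 1))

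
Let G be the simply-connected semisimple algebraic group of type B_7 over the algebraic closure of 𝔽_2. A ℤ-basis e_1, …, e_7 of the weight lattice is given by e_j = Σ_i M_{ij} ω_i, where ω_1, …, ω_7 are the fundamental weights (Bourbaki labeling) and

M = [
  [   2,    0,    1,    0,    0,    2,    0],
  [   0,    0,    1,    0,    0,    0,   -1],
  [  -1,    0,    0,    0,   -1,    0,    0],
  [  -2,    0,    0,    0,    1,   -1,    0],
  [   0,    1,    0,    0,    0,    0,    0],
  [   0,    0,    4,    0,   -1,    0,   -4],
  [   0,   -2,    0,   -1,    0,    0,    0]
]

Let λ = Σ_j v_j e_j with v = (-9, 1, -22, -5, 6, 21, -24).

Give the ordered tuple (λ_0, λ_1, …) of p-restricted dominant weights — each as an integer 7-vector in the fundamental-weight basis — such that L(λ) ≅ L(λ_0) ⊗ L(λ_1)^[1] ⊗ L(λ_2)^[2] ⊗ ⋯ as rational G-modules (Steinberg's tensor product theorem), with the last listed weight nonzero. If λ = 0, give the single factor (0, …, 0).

((0, 0, 1, 1, 1, 0, 1), (1, 1, 1, 1, 0, 1, 1))

Converting to the ω-basis (c_i = row i of M dotted with v = (-9, 1, -22, -5, 6, 21, -24)):
  c_1 = (2)·(-9) + 0·1 + (1)·(-22) + (0)·(-5) + 0·6 + 2·21 + (0)·(-24) = 2
  c_2 = (0)·(-9) + 0·1 + (1)·(-22) + (0)·(-5) + 0·6 + 0·21 + (-1)·(-24) = 2
  c_3 = (-1)·(-9) + 0·1 + (0)·(-22) + (0)·(-5) + (-1)·(6) + 0·21 + (0)·(-24) = 3
  c_4 = (-2)·(-9) + 0·1 + (0)·(-22) + (0)·(-5) + 1·6 + (-1)·(21) + (0)·(-24) = 3
  c_5 = (0)·(-9) + 1·1 + (0)·(-22) + (0)·(-5) + 0·6 + 0·21 + (0)·(-24) = 1
  c_6 = (0)·(-9) + 0·1 + (4)·(-22) + (0)·(-5) + (-1)·(6) + 0·21 + (-4)·(-24) = 2
  c_7 = (0)·(-9) + (-2)·(1) + (0)·(-22) + (-1)·(-5) + 0·6 + 0·21 + (0)·(-24) = 3
Expand coordinatewise in base 2:
  c_1 = 2 = 0·2^0 + 1·2^1
  c_2 = 2 = 0·2^0 + 1·2^1
  c_3 = 3 = 1·2^0 + 1·2^1
  c_4 = 3 = 1·2^0 + 1·2^1
  c_5 = 1 = 1·2^0
  c_6 = 2 = 0·2^0 + 1·2^1
  c_7 = 3 = 1·2^0 + 1·2^1
Factor λ_0 = (0, 0, 1, 1, 1, 0, 1)
Factor λ_1 = (1, 1, 1, 1, 0, 1, 1)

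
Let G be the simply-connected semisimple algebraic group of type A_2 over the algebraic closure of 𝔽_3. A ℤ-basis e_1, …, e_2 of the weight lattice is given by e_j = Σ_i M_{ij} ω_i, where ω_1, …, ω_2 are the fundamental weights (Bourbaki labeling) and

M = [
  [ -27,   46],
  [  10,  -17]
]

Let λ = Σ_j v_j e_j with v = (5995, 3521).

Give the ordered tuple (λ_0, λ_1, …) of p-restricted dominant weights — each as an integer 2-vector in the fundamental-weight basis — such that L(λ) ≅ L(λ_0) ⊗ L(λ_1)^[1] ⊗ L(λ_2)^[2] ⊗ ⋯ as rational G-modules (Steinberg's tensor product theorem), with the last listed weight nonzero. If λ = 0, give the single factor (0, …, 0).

ω-coordinates c = M·v, v = (5995, 3521):
  c_1 = -27*5995 + 46*3521 = 101
  c_2 = 10*5995 + -17*3521 = 93
Writing each c_i in base p = 3:
  c_1 = 101 = 2·3^0 + 0·3^1 + 2·3^2 + 0·3^3 + 1·3^4
  c_2 = 93 = 0·3^0 + 1·3^1 + 1·3^2 + 0·3^3 + 1·3^4
Factor λ_0 = (2, 0)
Factor λ_1 = (0, 1)
Factor λ_2 = (2, 1)
Factor λ_3 = (0, 0)
Factor λ_4 = (1, 1)

((2, 0), (0, 1), (2, 1), (0, 0), (1, 1))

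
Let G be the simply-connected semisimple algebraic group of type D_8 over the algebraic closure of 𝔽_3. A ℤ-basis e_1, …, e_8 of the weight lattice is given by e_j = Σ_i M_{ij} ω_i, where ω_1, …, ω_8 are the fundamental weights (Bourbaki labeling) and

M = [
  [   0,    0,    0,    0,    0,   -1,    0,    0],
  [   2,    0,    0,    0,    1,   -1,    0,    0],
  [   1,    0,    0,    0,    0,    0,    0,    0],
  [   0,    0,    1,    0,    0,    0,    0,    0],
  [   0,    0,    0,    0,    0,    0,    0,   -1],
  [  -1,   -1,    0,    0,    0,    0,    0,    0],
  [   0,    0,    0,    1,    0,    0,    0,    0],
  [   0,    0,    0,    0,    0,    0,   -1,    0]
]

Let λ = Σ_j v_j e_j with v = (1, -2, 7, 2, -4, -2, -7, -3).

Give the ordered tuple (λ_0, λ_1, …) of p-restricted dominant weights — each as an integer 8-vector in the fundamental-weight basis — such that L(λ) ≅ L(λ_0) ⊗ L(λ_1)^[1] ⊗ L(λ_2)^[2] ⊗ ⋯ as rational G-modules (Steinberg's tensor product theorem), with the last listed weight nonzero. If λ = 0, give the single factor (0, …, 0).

((2, 0, 1, 1, 0, 1, 2, 1), (0, 0, 0, 2, 1, 0, 0, 2))

Compute c_i = Σ_j M_{ij} v_j with v = (1, -2, 7, 2, -4, -2, -7, -3):
  c_1 = 0·1 + (0)·(-2) + 0·7 + 0·2 + (0)·(-4) + (-1)·(-2) + (0)·(-7) + (0)·(-3) = 2
  c_2 = 2·1 + (0)·(-2) + 0·7 + 0·2 + (1)·(-4) + (-1)·(-2) + (0)·(-7) + (0)·(-3) = 0
  c_3 = 1·1 + (0)·(-2) + 0·7 + 0·2 + (0)·(-4) + (0)·(-2) + (0)·(-7) + (0)·(-3) = 1
  c_4 = 0·1 + (0)·(-2) + 1·7 + 0·2 + (0)·(-4) + (0)·(-2) + (0)·(-7) + (0)·(-3) = 7
  c_5 = 0·1 + (0)·(-2) + 0·7 + 0·2 + (0)·(-4) + (0)·(-2) + (0)·(-7) + (-1)·(-3) = 3
  c_6 = (-1)·(1) + (-1)·(-2) + 0·7 + 0·2 + (0)·(-4) + (0)·(-2) + (0)·(-7) + (0)·(-3) = 1
  c_7 = 0·1 + (0)·(-2) + 0·7 + 1·2 + (0)·(-4) + (0)·(-2) + (0)·(-7) + (0)·(-3) = 2
  c_8 = 0·1 + (0)·(-2) + 0·7 + 0·2 + (0)·(-4) + (0)·(-2) + (-1)·(-7) + (0)·(-3) = 7
Writing each c_i in base p = 3:
  c_1 = 2 = 2·3^0
  c_2 = 0
  c_3 = 1 = 1·3^0
  c_4 = 7 = 1·3^0 + 2·3^1
  c_5 = 3 = 0·3^0 + 1·3^1
  c_6 = 1 = 1·3^0
  c_7 = 2 = 2·3^0
  c_8 = 7 = 1·3^0 + 2·3^1
λ_0 = (2, 0, 1, 1, 0, 1, 2, 1)
λ_1 = (0, 0, 0, 2, 1, 0, 0, 2)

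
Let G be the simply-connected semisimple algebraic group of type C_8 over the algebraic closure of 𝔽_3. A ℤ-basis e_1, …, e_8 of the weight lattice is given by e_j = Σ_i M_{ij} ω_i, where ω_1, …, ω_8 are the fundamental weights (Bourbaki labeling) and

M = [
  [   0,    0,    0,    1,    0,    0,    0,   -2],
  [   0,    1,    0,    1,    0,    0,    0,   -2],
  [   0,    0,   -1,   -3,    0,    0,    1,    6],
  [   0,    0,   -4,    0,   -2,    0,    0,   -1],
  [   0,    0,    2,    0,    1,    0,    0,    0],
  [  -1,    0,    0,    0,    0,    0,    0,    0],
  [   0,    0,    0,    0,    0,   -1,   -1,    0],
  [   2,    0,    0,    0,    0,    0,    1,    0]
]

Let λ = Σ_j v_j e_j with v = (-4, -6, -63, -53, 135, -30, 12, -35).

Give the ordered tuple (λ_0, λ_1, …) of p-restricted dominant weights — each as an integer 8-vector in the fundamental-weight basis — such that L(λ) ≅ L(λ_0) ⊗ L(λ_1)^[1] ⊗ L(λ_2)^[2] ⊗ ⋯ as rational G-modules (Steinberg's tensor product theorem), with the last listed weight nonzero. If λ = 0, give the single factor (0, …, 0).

Change of basis e → ω: c = M·v where v = (-4, -6, -63, -53, 135, -30, 12, -35):
  c_1 = 0*-4 + 0*-6 + 0*-63 + 1*-53 + 0*135 + 0*-30 + 0*12 + -2*-35 = 17
  c_2 = 0*-4 + 1*-6 + 0*-63 + 1*-53 + 0*135 + 0*-30 + 0*12 + -2*-35 = 11
  c_3 = 0*-4 + 0*-6 + -1*-63 + -3*-53 + 0*135 + 0*-30 + 1*12 + 6*-35 = 24
  c_4 = 0*-4 + 0*-6 + -4*-63 + 0*-53 + -2*135 + 0*-30 + 0*12 + -1*-35 = 17
  c_5 = 0*-4 + 0*-6 + 2*-63 + 0*-53 + 1*135 + 0*-30 + 0*12 + 0*-35 = 9
  c_6 = -1*-4 + 0*-6 + 0*-63 + 0*-53 + 0*135 + 0*-30 + 0*12 + 0*-35 = 4
  c_7 = 0*-4 + 0*-6 + 0*-63 + 0*-53 + 0*135 + -1*-30 + -1*12 + 0*-35 = 18
  c_8 = 2*-4 + 0*-6 + 0*-63 + 0*-53 + 0*135 + 0*-30 + 1*12 + 0*-35 = 4
Expand coordinatewise in base 3:
  c_1 = 17 = 2·3^0 + 2·3^1 + 1·3^2
  c_2 = 11 = 2·3^0 + 0·3^1 + 1·3^2
  c_3 = 24 = 0·3^0 + 2·3^1 + 2·3^2
  c_4 = 17 = 2·3^0 + 2·3^1 + 1·3^2
  c_5 = 9 = 0·3^0 + 0·3^1 + 1·3^2
  c_6 = 4 = 1·3^0 + 1·3^1
  c_7 = 18 = 0·3^0 + 0·3^1 + 2·3^2
  c_8 = 4 = 1·3^0 + 1·3^1
λ_0 = (2, 2, 0, 2, 0, 1, 0, 1)
λ_1 = (2, 0, 2, 2, 0, 1, 0, 1)
λ_2 = (1, 1, 2, 1, 1, 0, 2, 0)

((2, 2, 0, 2, 0, 1, 0, 1), (2, 0, 2, 2, 0, 1, 0, 1), (1, 1, 2, 1, 1, 0, 2, 0))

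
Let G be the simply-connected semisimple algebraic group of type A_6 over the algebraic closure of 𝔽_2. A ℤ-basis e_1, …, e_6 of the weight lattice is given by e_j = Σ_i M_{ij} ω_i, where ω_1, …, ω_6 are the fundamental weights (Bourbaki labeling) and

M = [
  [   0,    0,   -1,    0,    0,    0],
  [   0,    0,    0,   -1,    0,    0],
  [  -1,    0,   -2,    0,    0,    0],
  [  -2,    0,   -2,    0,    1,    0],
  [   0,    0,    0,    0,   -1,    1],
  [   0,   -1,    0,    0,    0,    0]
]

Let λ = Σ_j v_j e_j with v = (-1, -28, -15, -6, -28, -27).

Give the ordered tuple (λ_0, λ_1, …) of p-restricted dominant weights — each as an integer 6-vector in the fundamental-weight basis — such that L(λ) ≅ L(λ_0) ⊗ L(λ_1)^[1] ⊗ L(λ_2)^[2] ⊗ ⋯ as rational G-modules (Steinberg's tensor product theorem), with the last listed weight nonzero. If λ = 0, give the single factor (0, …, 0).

((1, 0, 1, 0, 1, 0), (1, 1, 1, 0, 0, 0), (1, 1, 1, 1, 0, 1), (1, 0, 1, 0, 0, 1), (0, 0, 1, 0, 0, 1))

Converting to the ω-basis (c_i = row i of M dotted with v = (-1, -28, -15, -6, -28, -27)):
  c_1 = (0)·(-1) + (0)·(-28) + (-1)·(-15) + (0)·(-6) + (0)·(-28) + (0)·(-27) = 15
  c_2 = (0)·(-1) + (0)·(-28) + (0)·(-15) + (-1)·(-6) + (0)·(-28) + (0)·(-27) = 6
  c_3 = (-1)·(-1) + (0)·(-28) + (-2)·(-15) + (0)·(-6) + (0)·(-28) + (0)·(-27) = 31
  c_4 = (-2)·(-1) + (0)·(-28) + (-2)·(-15) + (0)·(-6) + (1)·(-28) + (0)·(-27) = 4
  c_5 = (0)·(-1) + (0)·(-28) + (0)·(-15) + (0)·(-6) + (-1)·(-28) + (1)·(-27) = 1
  c_6 = (0)·(-1) + (-1)·(-28) + (0)·(-15) + (0)·(-6) + (0)·(-28) + (0)·(-27) = 28
Base-2 expansion of each c_i:
  c_1 = 15 = 1·2^0 + 1·2^1 + 1·2^2 + 1·2^3
  c_2 = 6 = 0·2^0 + 1·2^1 + 1·2^2
  c_3 = 31 = 1·2^0 + 1·2^1 + 1·2^2 + 1·2^3 + 1·2^4
  c_4 = 4 = 0·2^0 + 0·2^1 + 1·2^2
  c_5 = 1 = 1·2^0
  c_6 = 28 = 0·2^0 + 0·2^1 + 1·2^2 + 1·2^3 + 1·2^4
Factor λ_0 = (1, 0, 1, 0, 1, 0)
Factor λ_1 = (1, 1, 1, 0, 0, 0)
Factor λ_2 = (1, 1, 1, 1, 0, 1)
Factor λ_3 = (1, 0, 1, 0, 0, 1)
Factor λ_4 = (0, 0, 1, 0, 0, 1)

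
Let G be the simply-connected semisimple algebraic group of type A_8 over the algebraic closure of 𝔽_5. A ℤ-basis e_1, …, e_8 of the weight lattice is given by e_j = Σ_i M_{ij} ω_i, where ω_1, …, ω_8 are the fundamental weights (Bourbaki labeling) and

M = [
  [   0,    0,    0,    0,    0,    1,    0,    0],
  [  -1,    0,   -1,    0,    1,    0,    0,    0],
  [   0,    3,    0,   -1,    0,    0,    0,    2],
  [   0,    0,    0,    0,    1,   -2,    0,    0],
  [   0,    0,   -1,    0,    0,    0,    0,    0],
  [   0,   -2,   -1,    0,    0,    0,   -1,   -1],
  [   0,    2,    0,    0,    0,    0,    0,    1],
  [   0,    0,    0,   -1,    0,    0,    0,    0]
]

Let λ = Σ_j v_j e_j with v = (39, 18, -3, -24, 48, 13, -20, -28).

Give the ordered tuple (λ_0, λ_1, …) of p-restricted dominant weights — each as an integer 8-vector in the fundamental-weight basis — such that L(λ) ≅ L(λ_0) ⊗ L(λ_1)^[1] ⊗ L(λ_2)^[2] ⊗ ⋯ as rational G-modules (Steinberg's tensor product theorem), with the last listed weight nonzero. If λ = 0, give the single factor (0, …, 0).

In the fundamental-weight basis, λ has coordinates c = M·v (v = (39, 18, -3, -24, 48, 13, -20, -28)):
  c_1 = (0)·(39) + (0)·(18) + (0)·(-3) + (0)·(-24) + (0)·(48) + (1)·(13) + (0)·(-20) + (0)·(-28) = 13
  c_2 = (-1)·(39) + (0)·(18) + (-1)·(-3) + (0)·(-24) + (1)·(48) + (0)·(13) + (0)·(-20) + (0)·(-28) = 12
  c_3 = (0)·(39) + (3)·(18) + (0)·(-3) + (-1)·(-24) + (0)·(48) + (0)·(13) + (0)·(-20) + (2)·(-28) = 22
  c_4 = (0)·(39) + (0)·(18) + (0)·(-3) + (0)·(-24) + (1)·(48) + (-2)·(13) + (0)·(-20) + (0)·(-28) = 22
  c_5 = (0)·(39) + (0)·(18) + (-1)·(-3) + (0)·(-24) + (0)·(48) + (0)·(13) + (0)·(-20) + (0)·(-28) = 3
  c_6 = (0)·(39) + (-2)·(18) + (-1)·(-3) + (0)·(-24) + (0)·(48) + (0)·(13) + (-1)·(-20) + (-1)·(-28) = 15
  c_7 = (0)·(39) + (2)·(18) + (0)·(-3) + (0)·(-24) + (0)·(48) + (0)·(13) + (0)·(-20) + (1)·(-28) = 8
  c_8 = (0)·(39) + (0)·(18) + (0)·(-3) + (-1)·(-24) + (0)·(48) + (0)·(13) + (0)·(-20) + (0)·(-28) = 24
Base-5 expansion of each c_i:
  c_1 = 13 = 3·5^0 + 2·5^1
  c_2 = 12 = 2·5^0 + 2·5^1
  c_3 = 22 = 2·5^0 + 4·5^1
  c_4 = 22 = 2·5^0 + 4·5^1
  c_5 = 3 = 3·5^0
  c_6 = 15 = 0·5^0 + 3·5^1
  c_7 = 8 = 3·5^0 + 1·5^1
  c_8 = 24 = 4·5^0 + 4·5^1
Factor λ_0 = (3, 2, 2, 2, 3, 0, 3, 4)
Factor λ_1 = (2, 2, 4, 4, 0, 3, 1, 4)

((3, 2, 2, 2, 3, 0, 3, 4), (2, 2, 4, 4, 0, 3, 1, 4))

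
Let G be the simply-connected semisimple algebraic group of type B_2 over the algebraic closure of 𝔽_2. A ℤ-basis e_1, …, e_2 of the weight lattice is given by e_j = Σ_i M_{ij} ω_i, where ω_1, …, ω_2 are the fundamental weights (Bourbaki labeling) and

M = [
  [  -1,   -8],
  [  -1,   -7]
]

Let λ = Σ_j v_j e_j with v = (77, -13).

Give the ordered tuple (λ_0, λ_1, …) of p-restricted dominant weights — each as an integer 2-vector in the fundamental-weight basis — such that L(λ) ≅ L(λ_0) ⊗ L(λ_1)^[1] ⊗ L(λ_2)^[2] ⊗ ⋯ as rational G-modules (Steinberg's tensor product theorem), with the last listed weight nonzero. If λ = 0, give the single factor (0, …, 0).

((1, 0), (1, 1), (0, 1), (1, 1), (1, 0))

In the fundamental-weight basis, λ has coordinates c = M·v (v = (77, -13)):
  c_1 = (-1)·(77) + (-8)·(-13) = 27
  c_2 = (-1)·(77) + (-7)·(-13) = 14
Expand coordinatewise in base 2:
  c_1 = 27 = 1·2^0 + 1·2^1 + 0·2^2 + 1·2^3 + 1·2^4
  c_2 = 14 = 0·2^0 + 1·2^1 + 1·2^2 + 1·2^3
p-restricted factor λ_0 = (1, 0)
p-restricted factor λ_1 = (1, 1)
p-restricted factor λ_2 = (0, 1)
p-restricted factor λ_3 = (1, 1)
p-restricted factor λ_4 = (1, 0)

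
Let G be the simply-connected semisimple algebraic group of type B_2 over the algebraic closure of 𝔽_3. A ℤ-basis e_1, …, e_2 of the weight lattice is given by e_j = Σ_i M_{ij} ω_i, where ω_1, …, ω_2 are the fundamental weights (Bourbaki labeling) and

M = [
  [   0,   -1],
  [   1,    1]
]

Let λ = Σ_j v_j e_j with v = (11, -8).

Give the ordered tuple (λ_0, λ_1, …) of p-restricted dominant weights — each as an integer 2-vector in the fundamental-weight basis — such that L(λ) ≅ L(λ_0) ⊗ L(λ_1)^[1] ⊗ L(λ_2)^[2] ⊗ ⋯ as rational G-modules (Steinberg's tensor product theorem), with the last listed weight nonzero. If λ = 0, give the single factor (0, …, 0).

((2, 0), (2, 1))

In the fundamental-weight basis, λ has coordinates c = M·v (v = (11, -8)):
  c_1 = (0)·(11) + (-1)·(-8) = 8
  c_2 = (1)·(11) + (1)·(-8) = 3
p = 3; digits c_i = Σ_j d_{ij}·3^j, 0 ≤ d_{ij} < 3:
  c_1 = 8 = 2·3^0 + 2·3^1
  c_2 = 3 = 0·3^0 + 1·3^1
p-restricted factor λ_0 = (2, 0)
p-restricted factor λ_1 = (2, 1)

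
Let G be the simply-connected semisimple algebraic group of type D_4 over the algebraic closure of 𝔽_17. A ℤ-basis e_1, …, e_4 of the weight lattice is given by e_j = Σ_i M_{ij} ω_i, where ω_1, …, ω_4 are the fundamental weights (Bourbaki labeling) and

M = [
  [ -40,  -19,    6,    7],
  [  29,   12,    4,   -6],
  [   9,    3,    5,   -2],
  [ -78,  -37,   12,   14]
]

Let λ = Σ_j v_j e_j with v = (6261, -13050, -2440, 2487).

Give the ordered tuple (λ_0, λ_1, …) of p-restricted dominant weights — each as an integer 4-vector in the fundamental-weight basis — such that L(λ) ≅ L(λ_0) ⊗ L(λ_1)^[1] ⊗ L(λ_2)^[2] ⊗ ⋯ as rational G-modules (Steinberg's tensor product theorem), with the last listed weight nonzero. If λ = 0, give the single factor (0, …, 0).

((7, 15, 8, 13), (16, 16, 1, 1))

Change of basis e → ω: c = M·v where v = (6261, -13050, -2440, 2487):
  c_1 = (-40)·(6261) + (-19)·(-13050) + (6)·(-2440) + (7)·(2487) = 279
  c_2 = (29)·(6261) + (12)·(-13050) + (4)·(-2440) + (-6)·(2487) = 287
  c_3 = (9)·(6261) + (3)·(-13050) + (5)·(-2440) + (-2)·(2487) = 25
  c_4 = (-78)·(6261) + (-37)·(-13050) + (12)·(-2440) + (14)·(2487) = 30
p = 17; digits c_i = Σ_j d_{ij}·17^j, 0 ≤ d_{ij} < 17:
  c_1 = 279 = 7·17^0 + 16·17^1
  c_2 = 287 = 15·17^0 + 16·17^1
  c_3 = 25 = 8·17^0 + 1·17^1
  c_4 = 30 = 13·17^0 + 1·17^1
λ_0 = (7, 15, 8, 13)
λ_1 = (16, 16, 1, 1)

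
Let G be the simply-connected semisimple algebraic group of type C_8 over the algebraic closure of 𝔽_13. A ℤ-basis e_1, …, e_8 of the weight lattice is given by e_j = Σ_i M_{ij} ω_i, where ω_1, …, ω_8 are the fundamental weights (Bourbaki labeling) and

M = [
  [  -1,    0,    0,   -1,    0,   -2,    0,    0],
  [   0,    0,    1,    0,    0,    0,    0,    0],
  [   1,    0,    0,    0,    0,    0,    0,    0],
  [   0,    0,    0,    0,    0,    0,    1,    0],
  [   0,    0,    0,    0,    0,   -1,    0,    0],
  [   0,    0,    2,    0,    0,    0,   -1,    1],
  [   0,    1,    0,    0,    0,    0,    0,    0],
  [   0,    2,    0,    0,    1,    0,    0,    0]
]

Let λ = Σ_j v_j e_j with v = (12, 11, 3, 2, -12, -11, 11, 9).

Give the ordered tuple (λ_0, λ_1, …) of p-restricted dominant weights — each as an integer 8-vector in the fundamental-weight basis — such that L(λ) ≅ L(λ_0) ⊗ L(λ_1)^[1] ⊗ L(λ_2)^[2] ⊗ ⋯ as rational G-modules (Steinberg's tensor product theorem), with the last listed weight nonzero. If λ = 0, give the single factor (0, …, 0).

((8, 3, 12, 11, 11, 4, 11, 10),)

Change of basis e → ω: c = M·v where v = (12, 11, 3, 2, -12, -11, 11, 9):
  c_1 = (-1)·(12) + (0)·(11) + (0)·(3) + (-1)·(2) + (0)·(-12) + (-2)·(-11) + (0)·(11) + (0)·(9) = 8
  c_2 = (0)·(12) + (0)·(11) + (1)·(3) + (0)·(2) + (0)·(-12) + (0)·(-11) + (0)·(11) + (0)·(9) = 3
  c_3 = (1)·(12) + (0)·(11) + (0)·(3) + (0)·(2) + (0)·(-12) + (0)·(-11) + (0)·(11) + (0)·(9) = 12
  c_4 = (0)·(12) + (0)·(11) + (0)·(3) + (0)·(2) + (0)·(-12) + (0)·(-11) + (1)·(11) + (0)·(9) = 11
  c_5 = (0)·(12) + (0)·(11) + (0)·(3) + (0)·(2) + (0)·(-12) + (-1)·(-11) + (0)·(11) + (0)·(9) = 11
  c_6 = (0)·(12) + (0)·(11) + (2)·(3) + (0)·(2) + (0)·(-12) + (0)·(-11) + (-1)·(11) + (1)·(9) = 4
  c_7 = (0)·(12) + (1)·(11) + (0)·(3) + (0)·(2) + (0)·(-12) + (0)·(-11) + (0)·(11) + (0)·(9) = 11
  c_8 = (0)·(12) + (2)·(11) + (0)·(3) + (0)·(2) + (1)·(-12) + (0)·(-11) + (0)·(11) + (0)·(9) = 10
Expand coordinatewise in base 13:
  c_1 = 8 = 8·13^0
  c_2 = 3 = 3·13^0
  c_3 = 12 = 12·13^0
  c_4 = 11 = 11·13^0
  c_5 = 11 = 11·13^0
  c_6 = 4 = 4·13^0
  c_7 = 11 = 11·13^0
  c_8 = 10 = 10·13^0
λ_0 = (8, 3, 12, 11, 11, 4, 11, 10)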